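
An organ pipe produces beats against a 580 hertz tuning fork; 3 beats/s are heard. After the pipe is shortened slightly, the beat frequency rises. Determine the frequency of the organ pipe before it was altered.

|f − 580| = 3, so the organ pipe was at either 577 Hz or 583 Hz.
A shorter pipe has a higher fundamental; the adjustment raises the organ pipe's frequency.
The beat rate rose, so the adjustment moved the organ pipe further from 580 Hz — it was already above the reference.

583 Hz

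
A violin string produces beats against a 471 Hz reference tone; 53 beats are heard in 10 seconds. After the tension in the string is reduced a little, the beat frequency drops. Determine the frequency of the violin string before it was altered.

Beat frequency = 53/10 = 5.3 Hz.
|f − 471| = 5.3, so the violin string was at either 465.7 Hz or 476.3 Hz.
Lower tension means lower frequency; the adjustment lowers the violin string's frequency.
The beat rate fell, so the adjustment moved the violin string toward 471 Hz — it must have started above the reference.

476.3 Hz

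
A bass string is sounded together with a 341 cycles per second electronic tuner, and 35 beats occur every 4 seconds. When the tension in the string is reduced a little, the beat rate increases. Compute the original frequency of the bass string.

332.25 Hz

Beat frequency = 35/4 = 8.75 Hz.
|f − 341| = 8.75, so the bass string was at either 332.25 Hz or 349.75 Hz.
Lower tension means lower frequency; the adjustment lowers the bass string's frequency.
The beat rate rose, so the adjustment moved the bass string further from 341 Hz — it was already below the reference.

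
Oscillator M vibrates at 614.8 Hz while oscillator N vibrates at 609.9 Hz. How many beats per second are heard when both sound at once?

4.9 Hz

f_beat = |f₁ − f₂|.
|614.8 − 609.9| = 4.9 Hz.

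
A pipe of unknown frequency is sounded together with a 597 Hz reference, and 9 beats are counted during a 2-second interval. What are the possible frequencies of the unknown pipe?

Beat frequency = 9/2 = 4.5 Hz.
|f − 597| = 4.5, so f = 597 ± 4.5.

592.5 Hz or 601.5 Hz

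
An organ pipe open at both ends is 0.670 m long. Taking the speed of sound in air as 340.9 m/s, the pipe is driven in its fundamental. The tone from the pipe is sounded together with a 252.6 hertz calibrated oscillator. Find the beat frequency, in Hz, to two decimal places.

Open pipe: f_n = n·v/(2L) = 1·340.9/(2·0.670) = 254.4030 Hz.
f_beat = |254.4030 − 252.6| = 1.80 Hz.

1.80 Hz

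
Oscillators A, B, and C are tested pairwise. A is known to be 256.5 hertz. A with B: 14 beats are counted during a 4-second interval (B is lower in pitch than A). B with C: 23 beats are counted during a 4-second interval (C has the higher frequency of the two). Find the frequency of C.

A–B: Beat frequency = 14/4 = 3.5 Hz.
B is below A, so f_B = 256.5 − 3.5 = 253 Hz.
B–C: Beat frequency = 23/4 = 5.75 Hz.
C is above B, so f_C = 253 + 5.75 = 258.75 Hz.

258.75 Hz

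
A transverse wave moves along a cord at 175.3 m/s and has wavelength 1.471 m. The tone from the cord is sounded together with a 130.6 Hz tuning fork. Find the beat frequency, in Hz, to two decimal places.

11.43 Hz

Source frequency f = v/λ = 175.3/1.471 = 119.1706 Hz.
f_beat = |119.1706 − 130.6| = 11.43 Hz.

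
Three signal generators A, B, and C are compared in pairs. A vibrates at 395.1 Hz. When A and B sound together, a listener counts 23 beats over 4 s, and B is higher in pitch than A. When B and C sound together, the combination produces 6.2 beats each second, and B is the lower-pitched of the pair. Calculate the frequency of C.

407.05 Hz

A–B: Beat frequency = 23/4 = 5.75 Hz.
B is above A, so f_B = 395.1 + 5.75 = 400.85 Hz.
C is above B, so f_C = 400.85 + 6.2 = 407.05 Hz.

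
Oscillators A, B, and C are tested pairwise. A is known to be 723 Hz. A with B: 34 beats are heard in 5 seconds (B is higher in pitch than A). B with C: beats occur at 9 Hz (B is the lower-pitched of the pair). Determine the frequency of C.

738.8 Hz

A–B: Beat frequency = 34/5 = 6.8 Hz.
B is above A, so f_B = 723 + 6.8 = 729.8 Hz.
C is above B, so f_C = 729.8 + 9 = 738.8 Hz.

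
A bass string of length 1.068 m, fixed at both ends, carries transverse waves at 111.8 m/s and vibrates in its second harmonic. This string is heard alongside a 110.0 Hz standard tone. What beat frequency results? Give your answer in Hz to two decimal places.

5.32 Hz

For a string fixed at both ends, f_n = n·v/(2L) = 2·111.8/(2·1.068) = 104.6816 Hz.
f_beat = |104.6816 − 110.0| = 5.32 Hz.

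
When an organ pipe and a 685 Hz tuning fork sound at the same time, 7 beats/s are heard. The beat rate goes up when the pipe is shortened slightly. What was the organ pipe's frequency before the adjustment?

|f − 685| = 7, so the organ pipe was at either 678 Hz or 692 Hz.
A shorter pipe has a higher fundamental; the adjustment raises the organ pipe's frequency.
The beat rate rose, so the adjustment moved the organ pipe further from 685 Hz — it was already above the reference.

692 Hz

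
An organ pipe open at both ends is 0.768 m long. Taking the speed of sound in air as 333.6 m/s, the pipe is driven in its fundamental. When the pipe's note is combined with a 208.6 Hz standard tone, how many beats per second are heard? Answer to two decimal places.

Open pipe: f_n = n·v/(2L) = 1·333.6/(2·0.768) = 217.1875 Hz.
f_beat = |217.1875 − 208.6| = 8.59 Hz.

8.59 Hz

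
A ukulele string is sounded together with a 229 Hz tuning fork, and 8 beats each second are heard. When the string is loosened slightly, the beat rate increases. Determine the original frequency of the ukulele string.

221 Hz

|f − 229| = 8, so the ukulele string was at either 221 Hz or 237 Hz.
Reducing tension lowers a string's frequency; the adjustment lowers the ukulele string's frequency.
The beat rate rose, so the adjustment moved the ukulele string further from 229 Hz — it was already below the reference.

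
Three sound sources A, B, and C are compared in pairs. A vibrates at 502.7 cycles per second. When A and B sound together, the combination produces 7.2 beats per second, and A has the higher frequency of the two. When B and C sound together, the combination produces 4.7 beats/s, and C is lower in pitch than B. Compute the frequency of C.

490.8 Hz

B is below A, so f_B = 502.7 − 7.2 = 495.5 Hz.
C is below B, so f_C = 495.5 − 4.7 = 490.8 Hz.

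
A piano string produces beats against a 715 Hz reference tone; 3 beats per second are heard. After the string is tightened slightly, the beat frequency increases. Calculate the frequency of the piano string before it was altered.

718 Hz

|f − 715| = 3, so the piano string was at either 712 Hz or 718 Hz.
Increasing tension raises a string's frequency; the adjustment raises the piano string's frequency.
The beat rate rose, so the adjustment moved the piano string further from 715 Hz — it was already above the reference.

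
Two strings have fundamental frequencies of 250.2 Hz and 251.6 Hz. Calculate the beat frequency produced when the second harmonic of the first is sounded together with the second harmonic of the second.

2.8 Hz

Second harmonic of the first: 2·250.2 = 500.4 Hz.
Second harmonic of the second: 2·251.6 = 503.2 Hz.
f_beat = |500.4 − 503.2| = 2.8 Hz.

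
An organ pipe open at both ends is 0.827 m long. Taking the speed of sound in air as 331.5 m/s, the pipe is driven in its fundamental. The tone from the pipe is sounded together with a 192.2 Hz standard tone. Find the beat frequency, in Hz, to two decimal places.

Open pipe: f_n = n·v/(2L) = 1·331.5/(2·0.827) = 200.4232 Hz.
f_beat = |200.4232 − 192.2| = 8.22 Hz.

8.22 Hz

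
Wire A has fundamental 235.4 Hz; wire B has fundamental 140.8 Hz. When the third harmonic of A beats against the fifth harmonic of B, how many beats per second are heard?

2.2 Hz

Third harmonic of the first: 3·235.4 = 706.2 Hz.
Fifth harmonic of the second: 5·140.8 = 704.0 Hz.
f_beat = |706.2 − 704.0| = 2.2 Hz.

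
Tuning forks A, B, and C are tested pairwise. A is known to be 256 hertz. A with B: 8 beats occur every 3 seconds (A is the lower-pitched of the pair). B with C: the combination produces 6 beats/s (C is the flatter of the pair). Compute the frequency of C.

A–B: Beat frequency = 8/3 = 2.6667 Hz.
B is above A, so f_B = 256 + 2.6667 = 258.6667 Hz.
C is below B, so f_C = 258.6667 − 6 = 252.6667 Hz.

252.6667 Hz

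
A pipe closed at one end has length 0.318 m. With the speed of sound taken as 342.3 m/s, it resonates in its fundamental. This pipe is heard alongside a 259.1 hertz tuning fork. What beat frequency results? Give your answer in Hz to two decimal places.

Closed pipe (odd harmonics): f_n = n·v/(4L) = 1·342.3/(4·0.318) = 269.1038 Hz.
f_beat = |269.1038 − 259.1| = 10.00 Hz.

10.00 Hz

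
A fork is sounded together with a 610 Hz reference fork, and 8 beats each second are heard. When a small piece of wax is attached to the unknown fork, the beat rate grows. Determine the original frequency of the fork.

|f − 610| = 8, so the fork was at either 602 Hz or 618 Hz.
Loading a fork with wax lowers its frequency; the adjustment lowers the fork's frequency.
The beat rate rose, so the adjustment moved the fork further from 610 Hz — it was already below the reference.

602 Hz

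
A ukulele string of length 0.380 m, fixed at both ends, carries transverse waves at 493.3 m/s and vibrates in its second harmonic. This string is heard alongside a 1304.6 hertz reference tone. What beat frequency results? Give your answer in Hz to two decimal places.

6.44 Hz

For a string fixed at both ends, f_n = n·v/(2L) = 2·493.3/(2·0.380) = 1298.1579 Hz.
f_beat = |1298.1579 − 1304.6| = 6.44 Hz.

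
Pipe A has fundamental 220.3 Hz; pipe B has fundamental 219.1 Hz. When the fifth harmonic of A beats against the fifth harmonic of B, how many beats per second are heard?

Fifth harmonic of the first: 5·220.3 = 1101.5 Hz.
Fifth harmonic of the second: 5·219.1 = 1095.5 Hz.
f_beat = |1101.5 − 1095.5| = 6.0 Hz.

6.0 Hz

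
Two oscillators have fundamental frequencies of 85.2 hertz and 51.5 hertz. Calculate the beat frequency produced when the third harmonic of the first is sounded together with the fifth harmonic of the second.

1.9 Hz

Third harmonic of the first: 3·85.2 = 255.6 Hz.
Fifth harmonic of the second: 5·51.5 = 257.5 Hz.
f_beat = |255.6 − 257.5| = 1.9 Hz.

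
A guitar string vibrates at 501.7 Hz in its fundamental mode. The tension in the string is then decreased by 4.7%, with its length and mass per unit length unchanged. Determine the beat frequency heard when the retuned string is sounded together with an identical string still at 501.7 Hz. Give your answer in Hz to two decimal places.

11.93 Hz

For a string, f ∝ √T, so the new frequency is 501.7·√0.953 = 489.7682 Hz.
f_beat = |489.7682 − 501.7| = 11.93 Hz.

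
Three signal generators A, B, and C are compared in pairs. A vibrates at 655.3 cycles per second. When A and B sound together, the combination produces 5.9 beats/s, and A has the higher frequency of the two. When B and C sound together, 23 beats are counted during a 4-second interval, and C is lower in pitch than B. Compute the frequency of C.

643.65 Hz

B is below A, so f_B = 655.3 − 5.9 = 649.4 Hz.
B–C: Beat frequency = 23/4 = 5.75 Hz.
C is below B, so f_C = 649.4 − 5.75 = 643.65 Hz.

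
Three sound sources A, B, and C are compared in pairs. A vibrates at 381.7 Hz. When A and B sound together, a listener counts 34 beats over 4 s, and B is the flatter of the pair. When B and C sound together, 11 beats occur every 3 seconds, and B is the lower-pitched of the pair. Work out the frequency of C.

376.8667 Hz

A–B: Beat frequency = 34/4 = 8.5 Hz.
B is below A, so f_B = 381.7 − 8.5 = 373.2 Hz.
B–C: Beat frequency = 11/3 = 3.6667 Hz.
C is above B, so f_C = 373.2 + 3.6667 = 376.8667 Hz.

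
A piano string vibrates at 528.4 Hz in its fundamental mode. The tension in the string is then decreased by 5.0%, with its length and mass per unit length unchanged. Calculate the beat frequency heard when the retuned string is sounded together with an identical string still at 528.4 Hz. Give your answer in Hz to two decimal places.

For a string, f ∝ √T, so the new frequency is 528.4·√0.950 = 515.0206 Hz.
f_beat = |515.0206 − 528.4| = 13.38 Hz.

13.38 Hz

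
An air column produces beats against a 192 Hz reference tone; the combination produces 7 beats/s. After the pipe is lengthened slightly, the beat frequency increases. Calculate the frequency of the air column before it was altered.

|f − 192| = 7, so the air column was at either 185 Hz or 199 Hz.
A longer pipe has a lower fundamental; the adjustment lowers the air column's frequency.
The beat rate rose, so the adjustment moved the air column further from 192 Hz — it was already below the reference.

185 Hz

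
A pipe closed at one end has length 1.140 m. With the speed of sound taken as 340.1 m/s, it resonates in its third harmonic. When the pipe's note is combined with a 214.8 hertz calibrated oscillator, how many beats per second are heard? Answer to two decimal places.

Closed pipe (odd harmonics): f_n = n·v/(4L) = 3·340.1/(4·1.140) = 223.7500 Hz.
f_beat = |223.7500 − 214.8| = 8.95 Hz.

8.95 Hz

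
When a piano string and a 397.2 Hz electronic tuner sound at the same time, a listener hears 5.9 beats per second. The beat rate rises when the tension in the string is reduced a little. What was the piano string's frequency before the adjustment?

|f − 397.2| = 5.9, so the piano string was at either 391.3 Hz or 403.1 Hz.
Lower tension means lower frequency; the adjustment lowers the piano string's frequency.
The beat rate rose, so the adjustment moved the piano string further from 397.2 Hz — it was already below the reference.

391.3 Hz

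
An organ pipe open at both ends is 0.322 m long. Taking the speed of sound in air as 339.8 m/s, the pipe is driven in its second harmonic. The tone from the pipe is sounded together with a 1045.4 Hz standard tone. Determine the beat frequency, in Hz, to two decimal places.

9.88 Hz

Open pipe: f_n = n·v/(2L) = 2·339.8/(2·0.322) = 1055.2795 Hz.
f_beat = |1055.2795 − 1045.4| = 9.88 Hz.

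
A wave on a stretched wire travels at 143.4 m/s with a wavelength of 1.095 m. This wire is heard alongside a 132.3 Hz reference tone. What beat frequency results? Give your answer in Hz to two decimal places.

1.34 Hz

Source frequency f = v/λ = 143.4/1.095 = 130.9589 Hz.
f_beat = |130.9589 − 132.3| = 1.34 Hz.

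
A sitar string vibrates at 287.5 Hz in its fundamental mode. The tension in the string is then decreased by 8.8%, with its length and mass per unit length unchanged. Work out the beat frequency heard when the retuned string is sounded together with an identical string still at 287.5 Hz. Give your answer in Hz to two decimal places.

12.94 Hz

For a string, f ∝ √T, so the new frequency is 287.5·√0.912 = 274.5587 Hz.
f_beat = |274.5587 − 287.5| = 12.94 Hz.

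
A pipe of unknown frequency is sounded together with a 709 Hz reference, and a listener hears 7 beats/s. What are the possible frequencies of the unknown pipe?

|f − 709| = 7, so f = 709 ± 7.

702 Hz or 716 Hz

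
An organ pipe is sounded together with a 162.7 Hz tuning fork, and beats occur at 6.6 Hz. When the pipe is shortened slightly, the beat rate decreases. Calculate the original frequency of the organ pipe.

|f − 162.7| = 6.6, so the organ pipe was at either 156.1 Hz or 169.3 Hz.
A shorter pipe has a higher fundamental; the adjustment raises the organ pipe's frequency.
The beat rate fell, so the adjustment moved the organ pipe toward 162.7 Hz — it must have started below the reference.

156.1 Hz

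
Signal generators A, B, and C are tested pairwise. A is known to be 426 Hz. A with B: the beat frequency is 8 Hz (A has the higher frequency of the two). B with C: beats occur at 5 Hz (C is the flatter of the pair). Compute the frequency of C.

B is below A, so f_B = 426 − 8 = 418 Hz.
C is below B, so f_C = 418 − 5 = 413 Hz.

413 Hz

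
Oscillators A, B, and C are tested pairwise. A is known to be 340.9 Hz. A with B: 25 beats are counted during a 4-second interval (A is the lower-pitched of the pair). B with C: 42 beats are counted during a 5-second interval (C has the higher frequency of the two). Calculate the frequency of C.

355.55 Hz

A–B: Beat frequency = 25/4 = 6.25 Hz.
B is above A, so f_B = 340.9 + 6.25 = 347.15 Hz.
B–C: Beat frequency = 42/5 = 8.4 Hz.
C is above B, so f_C = 347.15 + 8.4 = 355.55 Hz.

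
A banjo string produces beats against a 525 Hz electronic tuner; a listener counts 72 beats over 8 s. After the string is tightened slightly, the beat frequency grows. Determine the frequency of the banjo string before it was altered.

Beat frequency = 72/8 = 9 Hz.
|f − 525| = 9, so the banjo string was at either 516 Hz or 534 Hz.
Increasing tension raises a string's frequency; the adjustment raises the banjo string's frequency.
The beat rate rose, so the adjustment moved the banjo string further from 525 Hz — it was already above the reference.

534 Hz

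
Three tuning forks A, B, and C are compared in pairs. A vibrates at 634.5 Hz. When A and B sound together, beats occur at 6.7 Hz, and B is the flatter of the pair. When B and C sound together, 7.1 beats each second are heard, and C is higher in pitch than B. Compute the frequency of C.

B is below A, so f_B = 634.5 − 6.7 = 627.8 Hz.
C is above B, so f_C = 627.8 + 7.1 = 634.9 Hz.

634.9 Hz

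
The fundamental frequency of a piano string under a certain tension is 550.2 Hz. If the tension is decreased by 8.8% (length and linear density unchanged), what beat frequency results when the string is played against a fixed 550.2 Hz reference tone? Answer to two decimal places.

For a string, f ∝ √T, so the new frequency is 550.2·√0.912 = 525.4338 Hz.
f_beat = |525.4338 − 550.2| = 24.77 Hz.

24.77 Hz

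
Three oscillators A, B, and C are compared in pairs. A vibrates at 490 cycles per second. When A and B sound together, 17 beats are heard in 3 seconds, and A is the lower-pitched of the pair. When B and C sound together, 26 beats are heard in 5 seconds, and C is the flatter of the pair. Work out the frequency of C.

490.4667 Hz

A–B: Beat frequency = 17/3 = 5.6667 Hz.
B is above A, so f_B = 490 + 5.6667 = 495.6667 Hz.
B–C: Beat frequency = 26/5 = 5.2 Hz.
C is below B, so f_C = 495.6667 − 5.2 = 490.4667 Hz.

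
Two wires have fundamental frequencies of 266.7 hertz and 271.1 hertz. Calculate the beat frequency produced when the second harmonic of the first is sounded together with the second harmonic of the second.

Second harmonic of the first: 2·266.7 = 533.4 Hz.
Second harmonic of the second: 2·271.1 = 542.2 Hz.
f_beat = |533.4 − 542.2| = 8.8 Hz.

8.8 Hz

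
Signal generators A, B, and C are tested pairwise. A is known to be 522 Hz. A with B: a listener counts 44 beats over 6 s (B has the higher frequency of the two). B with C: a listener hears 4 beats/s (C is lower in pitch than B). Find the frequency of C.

A–B: Beat frequency = 44/6 = 7.3333 Hz.
B is above A, so f_B = 522 + 7.3333 = 529.3333 Hz.
C is below B, so f_C = 529.3333 − 4 = 525.3333 Hz.

525.3333 Hz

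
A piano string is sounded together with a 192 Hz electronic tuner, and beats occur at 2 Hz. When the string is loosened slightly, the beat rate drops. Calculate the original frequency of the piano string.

|f − 192| = 2, so the piano string was at either 190 Hz or 194 Hz.
Reducing tension lowers a string's frequency; the adjustment lowers the piano string's frequency.
The beat rate fell, so the adjustment moved the piano string toward 192 Hz — it must have started above the reference.

194 Hz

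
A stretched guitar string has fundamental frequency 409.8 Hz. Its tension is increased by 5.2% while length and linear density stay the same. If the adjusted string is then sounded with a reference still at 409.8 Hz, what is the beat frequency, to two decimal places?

10.52 Hz

For a string, f ∝ √T, so the new frequency is 409.8·√1.052 = 420.3198 Hz.
f_beat = |420.3198 − 409.8| = 10.52 Hz.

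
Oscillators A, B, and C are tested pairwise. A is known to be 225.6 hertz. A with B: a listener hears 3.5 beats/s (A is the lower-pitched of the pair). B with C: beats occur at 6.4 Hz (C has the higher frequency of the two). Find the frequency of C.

B is above A, so f_B = 225.6 + 3.5 = 229.1 Hz.
C is above B, so f_C = 229.1 + 6.4 = 235.5 Hz.

235.5 Hz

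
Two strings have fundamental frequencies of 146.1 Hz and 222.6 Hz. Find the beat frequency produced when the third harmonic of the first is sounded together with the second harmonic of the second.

Third harmonic of the first: 3·146.1 = 438.3 Hz.
Second harmonic of the second: 2·222.6 = 445.2 Hz.
f_beat = |438.3 − 445.2| = 6.9 Hz.

6.9 Hz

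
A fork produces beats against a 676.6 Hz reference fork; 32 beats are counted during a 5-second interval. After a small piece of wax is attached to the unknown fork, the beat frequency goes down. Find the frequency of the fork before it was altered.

683 Hz

Beat frequency = 32/5 = 6.4 Hz.
|f − 676.6| = 6.4, so the fork was at either 670.2 Hz or 683 Hz.
Loading a fork with wax lowers its frequency; the adjustment lowers the fork's frequency.
The beat rate fell, so the adjustment moved the fork toward 676.6 Hz — it must have started above the reference.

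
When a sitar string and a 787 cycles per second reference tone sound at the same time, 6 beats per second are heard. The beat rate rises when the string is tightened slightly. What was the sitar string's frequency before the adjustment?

793 Hz

|f − 787| = 6, so the sitar string was at either 781 Hz or 793 Hz.
Increasing tension raises a string's frequency; the adjustment raises the sitar string's frequency.
The beat rate rose, so the adjustment moved the sitar string further from 787 Hz — it was already above the reference.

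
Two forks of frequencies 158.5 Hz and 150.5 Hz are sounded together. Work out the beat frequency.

8 Hz

f_beat = |f₁ − f₂|.
|158.5 − 150.5| = 8 Hz.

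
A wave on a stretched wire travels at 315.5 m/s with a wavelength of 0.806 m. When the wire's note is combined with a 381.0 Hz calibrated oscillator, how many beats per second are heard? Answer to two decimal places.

10.44 Hz

Source frequency f = v/λ = 315.5/0.806 = 391.4392 Hz.
f_beat = |391.4392 − 381.0| = 10.44 Hz.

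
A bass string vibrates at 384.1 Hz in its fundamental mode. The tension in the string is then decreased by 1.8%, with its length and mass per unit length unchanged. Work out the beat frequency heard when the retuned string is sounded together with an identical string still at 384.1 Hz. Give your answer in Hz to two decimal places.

3.47 Hz

For a string, f ∝ √T, so the new frequency is 384.1·√0.982 = 380.6274 Hz.
f_beat = |380.6274 − 384.1| = 3.47 Hz.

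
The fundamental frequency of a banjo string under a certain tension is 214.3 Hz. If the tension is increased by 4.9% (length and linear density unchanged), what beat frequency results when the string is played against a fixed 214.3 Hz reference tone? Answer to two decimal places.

For a string, f ∝ √T, so the new frequency is 214.3·√1.049 = 219.4876 Hz.
f_beat = |219.4876 − 214.3| = 5.19 Hz.

5.19 Hz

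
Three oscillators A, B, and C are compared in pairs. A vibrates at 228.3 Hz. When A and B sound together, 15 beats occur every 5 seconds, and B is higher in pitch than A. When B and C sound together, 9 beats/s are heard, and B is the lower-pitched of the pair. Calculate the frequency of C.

240.3 Hz

A–B: Beat frequency = 15/5 = 3 Hz.
B is above A, so f_B = 228.3 + 3 = 231.3 Hz.
C is above B, so f_C = 231.3 + 9 = 240.3 Hz.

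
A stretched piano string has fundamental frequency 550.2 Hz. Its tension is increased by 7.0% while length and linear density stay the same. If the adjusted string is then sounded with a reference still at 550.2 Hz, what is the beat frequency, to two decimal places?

18.93 Hz

For a string, f ∝ √T, so the new frequency is 550.2·√1.070 = 569.1313 Hz.
f_beat = |569.1313 − 550.2| = 18.93 Hz.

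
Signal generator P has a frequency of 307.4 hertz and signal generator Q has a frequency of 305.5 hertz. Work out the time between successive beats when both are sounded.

0.526 s

f_beat = |307.4 − 305.5| = 1.9 Hz.
Beat period T = 1 / f_beat = 1 / 1.9 s.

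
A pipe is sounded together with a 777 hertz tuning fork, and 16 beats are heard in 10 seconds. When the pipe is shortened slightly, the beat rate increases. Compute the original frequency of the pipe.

Beat frequency = 16/10 = 1.6 Hz.
|f − 777| = 1.6, so the pipe was at either 775.4 Hz or 778.6 Hz.
A shorter pipe has a higher fundamental; the adjustment raises the pipe's frequency.
The beat rate rose, so the adjustment moved the pipe further from 777 Hz — it was already above the reference.

778.6 Hz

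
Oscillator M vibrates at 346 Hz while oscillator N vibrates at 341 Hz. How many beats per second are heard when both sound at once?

Beats arise from superposition of two nearby frequencies; the beat rate is |f₁ − f₂|.
|346 − 341| = 5 Hz.

5 Hz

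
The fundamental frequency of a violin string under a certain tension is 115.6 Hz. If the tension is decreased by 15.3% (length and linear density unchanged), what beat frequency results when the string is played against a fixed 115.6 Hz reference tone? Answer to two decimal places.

9.21 Hz

For a string, f ∝ √T, so the new frequency is 115.6·√0.847 = 106.3897 Hz.
f_beat = |106.3897 − 115.6| = 9.21 Hz.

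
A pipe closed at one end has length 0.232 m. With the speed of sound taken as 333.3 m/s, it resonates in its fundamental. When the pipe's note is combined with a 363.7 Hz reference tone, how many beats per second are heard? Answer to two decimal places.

Closed pipe (odd harmonics): f_n = n·v/(4L) = 1·333.3/(4·0.232) = 359.1595 Hz.
f_beat = |359.1595 − 363.7| = 4.54 Hz.

4.54 Hz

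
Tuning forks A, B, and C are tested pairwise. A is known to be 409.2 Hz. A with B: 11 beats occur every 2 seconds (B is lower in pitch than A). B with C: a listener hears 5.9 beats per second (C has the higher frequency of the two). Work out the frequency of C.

A–B: Beat frequency = 11/2 = 5.5 Hz.
B is below A, so f_B = 409.2 − 5.5 = 403.7 Hz.
C is above B, so f_C = 403.7 + 5.9 = 409.6 Hz.

409.6 Hz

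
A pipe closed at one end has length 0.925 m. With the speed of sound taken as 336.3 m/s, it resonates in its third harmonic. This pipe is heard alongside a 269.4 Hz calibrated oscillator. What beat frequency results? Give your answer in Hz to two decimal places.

Closed pipe (odd harmonics): f_n = n·v/(4L) = 3·336.3/(4·0.925) = 272.6757 Hz.
f_beat = |272.6757 − 269.4| = 3.28 Hz.

3.28 Hz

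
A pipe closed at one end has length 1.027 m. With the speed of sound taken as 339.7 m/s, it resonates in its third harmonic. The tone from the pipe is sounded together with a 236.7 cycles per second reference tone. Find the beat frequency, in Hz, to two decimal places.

11.38 Hz

Closed pipe (odd harmonics): f_n = n·v/(4L) = 3·339.7/(4·1.027) = 248.0769 Hz.
f_beat = |248.0769 − 236.7| = 11.38 Hz.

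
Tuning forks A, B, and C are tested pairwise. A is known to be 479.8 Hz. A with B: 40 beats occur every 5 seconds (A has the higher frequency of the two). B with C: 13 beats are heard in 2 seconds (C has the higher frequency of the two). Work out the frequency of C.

478.3 Hz

A–B: Beat frequency = 40/5 = 8 Hz.
B is below A, so f_B = 479.8 − 8 = 471.8 Hz.
B–C: Beat frequency = 13/2 = 6.5 Hz.
C is above B, so f_C = 471.8 + 6.5 = 478.3 Hz.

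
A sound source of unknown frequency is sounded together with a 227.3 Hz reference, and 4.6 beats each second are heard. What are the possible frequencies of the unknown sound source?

|f − 227.3| = 4.6, so f = 227.3 ± 4.6.

222.7 Hz or 231.9 Hz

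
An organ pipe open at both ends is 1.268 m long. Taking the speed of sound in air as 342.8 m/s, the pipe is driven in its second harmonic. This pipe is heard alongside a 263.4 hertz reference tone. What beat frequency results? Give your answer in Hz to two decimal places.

Open pipe: f_n = n·v/(2L) = 2·342.8/(2·1.268) = 270.3470 Hz.
f_beat = |270.3470 − 263.4| = 6.95 Hz.

6.95 Hz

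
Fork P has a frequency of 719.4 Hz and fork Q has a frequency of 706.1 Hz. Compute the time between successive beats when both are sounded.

f_beat = |719.4 − 706.1| = 13.3 Hz.
Beat period T = 1 / f_beat = 1 / 13.3 s.

0.075 s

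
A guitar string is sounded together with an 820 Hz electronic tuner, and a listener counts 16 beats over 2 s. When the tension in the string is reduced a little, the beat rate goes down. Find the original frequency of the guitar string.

828 Hz

Beat frequency = 16/2 = 8 Hz.
|f − 820| = 8, so the guitar string was at either 812 Hz or 828 Hz.
Lower tension means lower frequency; the adjustment lowers the guitar string's frequency.
The beat rate fell, so the adjustment moved the guitar string toward 820 Hz — it must have started above the reference.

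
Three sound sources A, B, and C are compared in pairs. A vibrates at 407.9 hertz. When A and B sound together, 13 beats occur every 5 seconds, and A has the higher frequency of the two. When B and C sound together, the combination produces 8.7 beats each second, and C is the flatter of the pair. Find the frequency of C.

A–B: Beat frequency = 13/5 = 2.6 Hz.
B is below A, so f_B = 407.9 − 2.6 = 405.3 Hz.
C is below B, so f_C = 405.3 − 8.7 = 396.6 Hz.

396.6 Hz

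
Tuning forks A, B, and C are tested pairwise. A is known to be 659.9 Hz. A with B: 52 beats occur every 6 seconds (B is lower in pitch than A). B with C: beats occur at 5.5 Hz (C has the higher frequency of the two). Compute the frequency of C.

A–B: Beat frequency = 52/6 = 8.6667 Hz.
B is below A, so f_B = 659.9 − 8.6667 = 651.2333 Hz.
C is above B, so f_C = 651.2333 + 5.5 = 656.7333 Hz.

656.7333 Hz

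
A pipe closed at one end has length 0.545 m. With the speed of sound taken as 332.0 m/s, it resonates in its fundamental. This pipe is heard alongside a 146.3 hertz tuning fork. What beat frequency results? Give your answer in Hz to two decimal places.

Closed pipe (odd harmonics): f_n = n·v/(4L) = 1·332.0/(4·0.545) = 152.2936 Hz.
f_beat = |152.2936 − 146.3| = 5.99 Hz.

5.99 Hz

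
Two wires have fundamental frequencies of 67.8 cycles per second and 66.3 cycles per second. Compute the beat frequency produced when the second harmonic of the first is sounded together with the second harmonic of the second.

3.0 Hz

Second harmonic of the first: 2·67.8 = 135.6 Hz.
Second harmonic of the second: 2·66.3 = 132.6 Hz.
f_beat = |135.6 − 132.6| = 3.0 Hz.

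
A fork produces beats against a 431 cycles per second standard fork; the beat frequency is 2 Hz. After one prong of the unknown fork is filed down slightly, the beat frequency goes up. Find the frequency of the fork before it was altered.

433 Hz

|f − 431| = 2, so the fork was at either 429 Hz or 433 Hz.
Filing a prong removes mass and raises the fork's frequency; the adjustment raises the fork's frequency.
The beat rate rose, so the adjustment moved the fork further from 431 Hz — it was already above the reference.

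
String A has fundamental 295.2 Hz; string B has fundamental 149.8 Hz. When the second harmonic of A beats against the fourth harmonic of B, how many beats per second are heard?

8.8 Hz

Second harmonic of the first: 2·295.2 = 590.4 Hz.
Fourth harmonic of the second: 4·149.8 = 599.2 Hz.
f_beat = |590.4 − 599.2| = 8.8 Hz.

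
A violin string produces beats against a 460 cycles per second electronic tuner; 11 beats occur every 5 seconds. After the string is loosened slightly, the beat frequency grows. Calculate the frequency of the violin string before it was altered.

Beat frequency = 11/5 = 2.2 Hz.
|f − 460| = 2.2, so the violin string was at either 457.8 Hz or 462.2 Hz.
Reducing tension lowers a string's frequency; the adjustment lowers the violin string's frequency.
The beat rate rose, so the adjustment moved the violin string further from 460 Hz — it was already below the reference.

457.8 Hz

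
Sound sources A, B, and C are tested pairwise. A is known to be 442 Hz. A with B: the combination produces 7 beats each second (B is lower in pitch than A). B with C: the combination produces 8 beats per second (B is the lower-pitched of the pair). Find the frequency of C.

443 Hz

B is below A, so f_B = 442 − 7 = 435 Hz.
C is above B, so f_C = 435 + 8 = 443 Hz.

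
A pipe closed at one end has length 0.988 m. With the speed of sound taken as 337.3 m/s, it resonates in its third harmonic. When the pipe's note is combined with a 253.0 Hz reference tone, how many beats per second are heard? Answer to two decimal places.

Closed pipe (odd harmonics): f_n = n·v/(4L) = 3·337.3/(4·0.988) = 256.0476 Hz.
f_beat = |256.0476 − 253.0| = 3.05 Hz.

3.05 Hz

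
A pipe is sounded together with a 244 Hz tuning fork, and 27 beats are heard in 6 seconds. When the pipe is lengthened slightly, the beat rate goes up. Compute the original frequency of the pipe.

Beat frequency = 27/6 = 4.5 Hz.
|f − 244| = 4.5, so the pipe was at either 239.5 Hz or 248.5 Hz.
A longer pipe has a lower fundamental; the adjustment lowers the pipe's frequency.
The beat rate rose, so the adjustment moved the pipe further from 244 Hz — it was already below the reference.

239.5 Hz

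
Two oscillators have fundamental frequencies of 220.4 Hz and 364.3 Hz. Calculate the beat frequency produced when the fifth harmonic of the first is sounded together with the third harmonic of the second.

Fifth harmonic of the first: 5·220.4 = 1102.0 Hz.
Third harmonic of the second: 3·364.3 = 1092.9 Hz.
f_beat = |1102.0 − 1092.9| = 9.1 Hz.

9.1 Hz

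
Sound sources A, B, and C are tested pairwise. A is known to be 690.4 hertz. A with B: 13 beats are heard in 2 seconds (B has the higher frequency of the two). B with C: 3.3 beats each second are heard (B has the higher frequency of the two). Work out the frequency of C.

693.6 Hz

A–B: Beat frequency = 13/2 = 6.5 Hz.
B is above A, so f_B = 690.4 + 6.5 = 696.9 Hz.
C is below B, so f_C = 696.9 − 3.3 = 693.6 Hz.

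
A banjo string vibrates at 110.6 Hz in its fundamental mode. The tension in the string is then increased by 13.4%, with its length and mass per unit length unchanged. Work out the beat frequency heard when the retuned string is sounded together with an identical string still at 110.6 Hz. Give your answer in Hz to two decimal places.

For a string, f ∝ √T, so the new frequency is 110.6·√1.134 = 117.7773 Hz.
f_beat = |117.7773 − 110.6| = 7.18 Hz.

7.18 Hz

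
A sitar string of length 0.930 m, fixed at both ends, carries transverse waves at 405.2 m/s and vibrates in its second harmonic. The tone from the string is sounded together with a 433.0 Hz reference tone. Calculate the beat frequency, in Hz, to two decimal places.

2.70 Hz

For a string fixed at both ends, f_n = n·v/(2L) = 2·405.2/(2·0.930) = 435.6989 Hz.
f_beat = |435.6989 − 433.0| = 2.70 Hz.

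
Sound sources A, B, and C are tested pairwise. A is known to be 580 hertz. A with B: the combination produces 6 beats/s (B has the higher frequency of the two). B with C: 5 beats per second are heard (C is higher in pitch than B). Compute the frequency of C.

591 Hz

B is above A, so f_B = 580 + 6 = 586 Hz.
C is above B, so f_C = 586 + 5 = 591 Hz.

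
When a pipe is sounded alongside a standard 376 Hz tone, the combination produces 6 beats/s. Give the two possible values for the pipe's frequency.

|f − 376| = 6, so f = 376 ± 6.

370 Hz or 382 Hz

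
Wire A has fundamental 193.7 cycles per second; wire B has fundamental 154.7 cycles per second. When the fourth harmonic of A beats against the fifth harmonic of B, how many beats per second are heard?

1.3 Hz

Fourth harmonic of the first: 4·193.7 = 774.8 Hz.
Fifth harmonic of the second: 5·154.7 = 773.5 Hz.
f_beat = |774.8 − 773.5| = 1.3 Hz.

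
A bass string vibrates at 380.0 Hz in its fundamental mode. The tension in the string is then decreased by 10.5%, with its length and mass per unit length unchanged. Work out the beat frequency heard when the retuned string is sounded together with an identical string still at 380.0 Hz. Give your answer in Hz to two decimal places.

For a string, f ∝ √T, so the new frequency is 380.0·√0.895 = 359.4969 Hz.
f_beat = |359.4969 − 380.0| = 20.50 Hz.

20.50 Hz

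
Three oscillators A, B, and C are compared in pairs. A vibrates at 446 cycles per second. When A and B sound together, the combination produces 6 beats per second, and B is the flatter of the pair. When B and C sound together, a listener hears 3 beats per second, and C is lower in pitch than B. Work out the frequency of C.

B is below A, so f_B = 446 − 6 = 440 Hz.
C is below B, so f_C = 440 − 3 = 437 Hz.

437 Hz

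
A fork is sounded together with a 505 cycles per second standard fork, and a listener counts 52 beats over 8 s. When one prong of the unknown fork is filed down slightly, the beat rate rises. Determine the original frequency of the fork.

Beat frequency = 52/8 = 6.5 Hz.
|f − 505| = 6.5, so the fork was at either 498.5 Hz or 511.5 Hz.
Filing a prong removes mass and raises the fork's frequency; the adjustment raises the fork's frequency.
The beat rate rose, so the adjustment moved the fork further from 505 Hz — it was already above the reference.

511.5 Hz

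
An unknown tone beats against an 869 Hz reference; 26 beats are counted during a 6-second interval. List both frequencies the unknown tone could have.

864.6667 Hz or 873.3333 Hz

Beat frequency = 26/6 = 4.3333 Hz.
|f − 869| = 4.3333, so f = 869 ± 4.3333.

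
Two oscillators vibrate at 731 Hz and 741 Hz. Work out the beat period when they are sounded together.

0.100 s

f_beat = |731 − 741| = 10 Hz.
Beat period T = 1 / f_beat = 1 / 10 s.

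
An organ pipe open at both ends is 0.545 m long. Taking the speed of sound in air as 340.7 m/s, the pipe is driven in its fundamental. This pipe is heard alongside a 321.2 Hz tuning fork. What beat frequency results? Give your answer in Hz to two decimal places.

8.63 Hz

Open pipe: f_n = n·v/(2L) = 1·340.7/(2·0.545) = 312.5688 Hz.
f_beat = |312.5688 − 321.2| = 8.63 Hz.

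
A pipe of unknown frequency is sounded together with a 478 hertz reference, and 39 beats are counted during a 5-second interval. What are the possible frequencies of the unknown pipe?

470.2 Hz or 485.8 Hz

Beat frequency = 39/5 = 7.8 Hz.
|f − 478| = 7.8, so f = 478 ± 7.8.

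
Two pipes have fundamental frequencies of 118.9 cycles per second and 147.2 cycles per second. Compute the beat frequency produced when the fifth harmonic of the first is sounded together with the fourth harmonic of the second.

5.7 Hz

Fifth harmonic of the first: 5·118.9 = 594.5 Hz.
Fourth harmonic of the second: 4·147.2 = 588.8 Hz.
f_beat = |594.5 − 588.8| = 5.7 Hz.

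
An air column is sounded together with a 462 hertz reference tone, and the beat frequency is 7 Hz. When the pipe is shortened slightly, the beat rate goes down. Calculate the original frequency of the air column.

455 Hz

|f − 462| = 7, so the air column was at either 455 Hz or 469 Hz.
A shorter pipe has a higher fundamental; the adjustment raises the air column's frequency.
The beat rate fell, so the adjustment moved the air column toward 462 Hz — it must have started below the reference.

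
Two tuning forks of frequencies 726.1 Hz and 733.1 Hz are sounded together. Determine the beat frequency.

The beat frequency equals the magnitude of the frequency difference.
|726.1 − 733.1| = 7 Hz.

7 Hz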